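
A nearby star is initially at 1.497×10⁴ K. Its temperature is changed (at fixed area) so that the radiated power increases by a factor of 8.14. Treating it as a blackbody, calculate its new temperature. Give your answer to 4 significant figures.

T₂ ≈ 2.529×10⁴ K

P ∝ T⁴, so T₂/T₁ = (P₂/P₁)^(1/4) = (8.14)^(1/4) = 1.68910.
T₂ = 1.497×10⁴ × 1.68910 = 2.529×10⁴ K.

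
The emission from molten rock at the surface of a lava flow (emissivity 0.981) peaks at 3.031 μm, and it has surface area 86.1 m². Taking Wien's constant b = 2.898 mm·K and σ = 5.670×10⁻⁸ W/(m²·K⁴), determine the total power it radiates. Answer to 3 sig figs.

P ≈ 4.00×10⁶ W

Wien's law: T = b/λ_max = 2.898×10⁻³/3.031×10⁻⁶ = 956.120 K.
Area A = 86.1 m².
Then P = εσAT⁴ = 0.981×5.670×10⁻⁸×86.1×(956.120)⁴ = 4.00×10⁶ W.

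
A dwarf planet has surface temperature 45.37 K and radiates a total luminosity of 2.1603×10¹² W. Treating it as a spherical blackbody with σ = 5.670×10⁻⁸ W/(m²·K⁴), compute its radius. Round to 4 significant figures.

L = 4πR²σT⁴ ⇒ R = √(L/(4πσT⁴)).
σT⁴ = 0.240247 W/m², so R = √(2.1603×10¹²/(4π×0.240247)) = 8.459×10⁵ m.

R ≈ 8.459×10⁵ m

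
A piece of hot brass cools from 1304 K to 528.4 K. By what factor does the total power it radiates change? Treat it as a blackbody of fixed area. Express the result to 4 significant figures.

P₂/P₁ ≈ 0.02696

P ∝ T⁴, so P₂/P₁ = (T₂/T₁)⁴ = (528.4/1304)⁴ = (0.405215)⁴ = 0.02696.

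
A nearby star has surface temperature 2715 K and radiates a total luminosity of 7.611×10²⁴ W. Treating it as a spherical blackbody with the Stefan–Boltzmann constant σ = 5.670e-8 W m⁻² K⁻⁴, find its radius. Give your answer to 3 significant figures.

L = 4πR²σT⁴ ⇒ R = √(L/(4πσT⁴)).
σT⁴ = 3.08079×10⁶ W/m², so R = √(7.611×10²⁴/(4π×3.08079×10⁶)) = 4.43×10⁸ m.

R ≈ 4.43×10⁸ m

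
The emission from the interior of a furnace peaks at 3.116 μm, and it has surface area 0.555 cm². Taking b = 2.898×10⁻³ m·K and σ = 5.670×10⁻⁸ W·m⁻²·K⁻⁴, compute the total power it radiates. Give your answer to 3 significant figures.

P ≈ 2.35 W

Wien's law: T = b/λ_max = 2.898×10⁻³/3.116×10⁻⁶ = 930.039 K.
Area A = 0.555 cm² = 5.55×10⁻⁵ m².
Then P = σAT⁴ = 5.670×10⁻⁸×5.55×10⁻⁵×(930.039)⁴ = 2.35 W.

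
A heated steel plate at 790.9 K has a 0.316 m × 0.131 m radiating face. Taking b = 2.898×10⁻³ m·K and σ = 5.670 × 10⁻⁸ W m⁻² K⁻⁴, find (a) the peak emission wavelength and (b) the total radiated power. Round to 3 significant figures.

(a) λ_max = b/T = 2.898×10⁻³/790.9 = 3.664×10⁻⁶ m = 3.66 μm.
Area A = 0.316 × 0.131 = 0.041396 m².
(b) P = σAT⁴ = 5.670×10⁻⁸×0.041396×(790.9)⁴ = 918 W.

λ_max ≈ 3.66 μm; P ≈ 918 W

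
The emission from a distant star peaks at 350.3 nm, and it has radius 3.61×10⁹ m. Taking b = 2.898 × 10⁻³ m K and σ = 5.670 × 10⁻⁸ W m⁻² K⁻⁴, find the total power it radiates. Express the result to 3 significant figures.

Wien's law: T = b/λ_max = 2.898×10⁻³/3.503×10⁻⁷ = 8272.91 K.
Surface area A = 4πR² = 4π(3.61×10⁹ m)² = 1.63766×10²⁰ m².
Then P = σAT⁴ = 5.670×10⁻⁸×1.63766×10²⁰×(8272.91)⁴ = 4.35×10²⁸ W.

P ≈ 4.35×10²⁸ W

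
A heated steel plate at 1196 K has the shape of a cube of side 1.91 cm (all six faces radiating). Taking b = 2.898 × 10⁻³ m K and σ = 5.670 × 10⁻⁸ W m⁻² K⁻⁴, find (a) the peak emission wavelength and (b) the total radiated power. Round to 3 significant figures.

λ_max ≈ 2.42 μm; P ≈ 254 W

(a) λ_max = b/T = 2.898×10⁻³/1196 = 2.423×10⁻⁶ m = 2.42 μm.
Area A = 6s² = 6×(0.0191 m)² = 2.18886×10⁻³ m².
(b) P = σAT⁴ = 5.670×10⁻⁸×2.18886×10⁻³×(1196)⁴ = 254 W.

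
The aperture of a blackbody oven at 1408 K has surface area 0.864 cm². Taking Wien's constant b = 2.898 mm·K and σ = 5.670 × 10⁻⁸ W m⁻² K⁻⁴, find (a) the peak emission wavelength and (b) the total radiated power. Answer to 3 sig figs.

λ_max ≈ 2.06×10³ nm; P ≈ 19.3 W

(a) λ_max = b/T = 2.898×10⁻³/1408 = 2.058×10⁻⁶ m = 2.06×10³ nm.
Area A = 0.864 cm² = 8.64×10⁻⁵ m².
(b) P = σAT⁴ = 5.670×10⁻⁸×8.64×10⁻⁵×(1408)⁴ = 19.3 W.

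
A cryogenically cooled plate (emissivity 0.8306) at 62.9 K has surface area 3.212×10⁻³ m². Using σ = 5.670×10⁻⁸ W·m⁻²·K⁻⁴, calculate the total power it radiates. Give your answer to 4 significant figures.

Area A = 3.212×10⁻³ m².
P = εσAT⁴ = 0.8306 × 5.670×10⁻⁸ × 3.212×10⁻³ × (62.9)⁴ = 2.368×10⁻³ W.

P ≈ 2.368×10⁻³ W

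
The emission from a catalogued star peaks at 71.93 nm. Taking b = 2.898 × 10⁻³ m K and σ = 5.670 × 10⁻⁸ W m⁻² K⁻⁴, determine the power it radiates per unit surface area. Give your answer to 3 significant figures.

I ≈ 1.49×10¹¹ W/m²

Wien's law: T = b/λ_max = 2.898×10⁻³/7.193×10⁻⁸ = 40289.2 K.
Then I = σT⁴ = 5.670×10⁻⁸×(40289.2)⁴ = 1.49×10¹¹ W/m².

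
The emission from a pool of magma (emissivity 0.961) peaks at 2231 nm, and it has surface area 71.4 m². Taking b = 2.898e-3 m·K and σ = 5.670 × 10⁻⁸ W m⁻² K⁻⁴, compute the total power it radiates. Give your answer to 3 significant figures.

P ≈ 1.11×10⁷ W

Wien's law: T = b/λ_max = 2.898×10⁻³/2.231×10⁻⁶ = 1298.97 K.
Area A = 71.4 m².
Then P = εσAT⁴ = 0.961×5.670×10⁻⁸×71.4×(1298.97)⁴ = 1.11×10⁷ W.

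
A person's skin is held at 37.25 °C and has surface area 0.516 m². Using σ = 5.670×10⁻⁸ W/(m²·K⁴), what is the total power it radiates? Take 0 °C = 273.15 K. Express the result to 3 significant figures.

P ≈ 272 W

T = 37.25 °C + 273.15 = 310.40 K.
Area A = 0.516 m².
P = σAT⁴ = 5.670×10⁻⁸ × 0.516 × (310.40)⁴ = 272 W.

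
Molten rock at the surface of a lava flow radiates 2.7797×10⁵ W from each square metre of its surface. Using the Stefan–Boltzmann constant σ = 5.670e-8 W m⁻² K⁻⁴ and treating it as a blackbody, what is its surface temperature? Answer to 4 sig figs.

T ≈ 1488 K

I = σT⁴, so T = (I/σ)^(1/4) = (2.7797×10⁵/(5.670×10⁻⁸))^(1/4) = 1488 K.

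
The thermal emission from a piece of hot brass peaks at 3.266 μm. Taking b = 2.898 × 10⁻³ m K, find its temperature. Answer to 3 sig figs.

T ≈ 887 K

Wien's law gives T = b/λ_max = (2.898×10⁻³ m·K)/(3.266×10⁻⁶ m) = 887 K.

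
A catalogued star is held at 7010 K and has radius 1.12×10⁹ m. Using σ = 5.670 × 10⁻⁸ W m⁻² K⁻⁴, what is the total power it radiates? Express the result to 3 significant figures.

Surface area A = 4πR² = 4π(1.12×10⁹ m)² = 1.57633×10¹⁹ m².
P = σAT⁴ = 5.670×10⁻⁸ × 1.57633×10¹⁹ × (7010)⁴ = 2.16×10²⁷ W.

P ≈ 2.16×10²⁷ W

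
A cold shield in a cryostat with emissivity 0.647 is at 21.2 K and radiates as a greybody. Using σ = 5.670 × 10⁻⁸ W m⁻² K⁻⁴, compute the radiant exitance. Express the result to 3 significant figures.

I ≈ 7.41×10⁻³ W/m²

Stefan–Boltzmann: I = εσT⁴ = 0.647 × 5.670×10⁻⁸ × (21.2)⁴ = 7.41×10⁻³ W/m².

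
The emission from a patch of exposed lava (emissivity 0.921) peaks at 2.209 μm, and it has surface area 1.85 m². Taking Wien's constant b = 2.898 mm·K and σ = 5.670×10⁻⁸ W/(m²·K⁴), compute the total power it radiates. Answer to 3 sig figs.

Wien's law: T = b/λ_max = 2.898×10⁻³/2.209×10⁻⁶ = 1311.91 K.
Area A = 1.85 m².
Then P = εσAT⁴ = 0.921×5.670×10⁻⁸×1.85×(1311.91)⁴ = 2.86×10⁵ W.

P ≈ 2.86×10⁵ W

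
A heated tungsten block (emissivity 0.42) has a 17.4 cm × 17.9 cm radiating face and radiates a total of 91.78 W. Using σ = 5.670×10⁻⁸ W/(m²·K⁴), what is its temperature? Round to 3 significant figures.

Area A = 0.174 × 0.179 = 0.031146 m².
P = εσAT⁴ ⇒ T = (P/(εσA))^(1/4) = (91.78/(0.42×5.670×10⁻⁸×0.031146))^(1/4) = 593 K.

T ≈ 593 K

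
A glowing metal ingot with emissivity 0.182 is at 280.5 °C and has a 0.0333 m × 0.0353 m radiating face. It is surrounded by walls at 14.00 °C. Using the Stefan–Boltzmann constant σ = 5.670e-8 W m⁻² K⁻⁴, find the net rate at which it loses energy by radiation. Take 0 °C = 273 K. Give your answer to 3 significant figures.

T = 280.5 °C + 273 = 553.5 K.
Surroundings: T = 14.00 °C + 273 = 287.00 K.
Area A = 0.0333 × 0.0353 = 1.17549×10⁻³ m².
Net radiated power P_net = εσA(T⁴ − T₀⁴) = 0.182×5.670×10⁻⁸×1.17549×10⁻³×(553.5⁴ − 287.00⁴).
T⁴ − T₀⁴ = 9.38578×10¹⁰ − 6.78465×10⁹ = 8.70732×10¹⁰ K⁴, so P_net = 1.06 W.

Net loss ≈ 1.06 W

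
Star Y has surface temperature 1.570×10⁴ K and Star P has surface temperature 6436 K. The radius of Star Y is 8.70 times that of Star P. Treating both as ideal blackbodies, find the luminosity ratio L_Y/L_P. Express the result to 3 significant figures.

L_Y/L_P ≈ 2.68×10³

L ∝ R²T⁴, so L_Y/L_P = (R_Y/R_P)²(T_Y/T_P)⁴ = (8.70)² × (1.570×10⁴/6436)⁴ = 75.69 × 35.4107 = 2.68×10³.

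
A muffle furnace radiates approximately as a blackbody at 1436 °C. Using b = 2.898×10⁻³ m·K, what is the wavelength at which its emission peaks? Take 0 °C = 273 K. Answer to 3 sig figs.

T = 1436 °C + 273 = 1709 K.
Wien's displacement law: λ_max = b/T = (2.898×10⁻³ m·K)/(1709 K) = 1.696×10⁻⁶ m.
That is 1.70×10³ nm, in the infrared range.

λ_max ≈ 1.70×10³ nm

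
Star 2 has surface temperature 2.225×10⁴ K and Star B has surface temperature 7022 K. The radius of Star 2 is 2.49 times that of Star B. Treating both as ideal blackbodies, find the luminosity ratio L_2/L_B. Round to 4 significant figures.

L_2/L_B ≈ 625.0

L ∝ R²T⁴, so L_2/L_B = (R_2/R_B)²(T_2/T_B)⁴ = (2.49)² × (2.225×10⁴/7022)⁴ = 6.2001 × 100.804 = 625.0.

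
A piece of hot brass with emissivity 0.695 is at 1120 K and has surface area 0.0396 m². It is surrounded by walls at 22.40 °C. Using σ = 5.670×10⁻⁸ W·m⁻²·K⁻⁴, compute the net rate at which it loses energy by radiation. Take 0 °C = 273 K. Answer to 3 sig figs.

Net loss ≈ 2.44×10³ W

Surroundings: T = 22.40 °C + 273 = 295.40 K.
Area A = 0.0396 m².
Net radiated power P_net = εσA(T⁴ − T₀⁴) = 0.695×5.670×10⁻⁸×0.0396×(1120⁴ − 295.40⁴).
T⁴ − T₀⁴ = 1.57352×10¹² − 7.61451×10⁹ = 1.56591×10¹² K⁴, so P_net = 2.44×10³ W.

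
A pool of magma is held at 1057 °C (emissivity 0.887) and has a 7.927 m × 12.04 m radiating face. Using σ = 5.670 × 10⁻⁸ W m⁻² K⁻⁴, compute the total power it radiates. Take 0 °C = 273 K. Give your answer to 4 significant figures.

P ≈ 1.502×10⁷ W

T = 1057 °C + 273 = 1330 K.
Area A = 7.927 × 12.04 = 95.4411 m².
P = εσAT⁴ = 0.887 × 5.670×10⁻⁸ × 95.4411 × (1330)⁴ = 1.502×10⁷ W.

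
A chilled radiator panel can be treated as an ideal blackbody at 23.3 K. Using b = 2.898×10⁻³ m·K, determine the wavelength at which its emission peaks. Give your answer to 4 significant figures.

Wien's displacement law: λ_max = b/T = (2.898×10⁻³ m·K)/(23.3 K) = 1.2438×10⁻⁴ m.
That is 124.4 μm, in the infrared range.

λ_max ≈ 124.4 μm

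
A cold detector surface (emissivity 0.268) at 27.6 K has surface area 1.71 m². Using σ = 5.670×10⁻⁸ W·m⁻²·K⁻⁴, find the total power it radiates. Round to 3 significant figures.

Area A = 1.71 m².
P = εσAT⁴ = 0.268 × 5.670×10⁻⁸ × 1.71 × (27.6)⁴ = 0.0151 W.

P ≈ 0.0151 W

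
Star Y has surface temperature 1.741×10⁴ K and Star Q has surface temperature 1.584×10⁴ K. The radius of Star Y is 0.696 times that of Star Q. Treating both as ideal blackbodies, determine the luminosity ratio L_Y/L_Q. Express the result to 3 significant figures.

L ∝ R²T⁴, so L_Y/L_Q = (R_Y/R_Q)²(T_Y/T_Q)⁴ = (0.696)² × (1.741×10⁴/1.584×10⁴)⁴ = 0.484416 × 1.45940 = 0.707.

L_Y/L_Q ≈ 0.707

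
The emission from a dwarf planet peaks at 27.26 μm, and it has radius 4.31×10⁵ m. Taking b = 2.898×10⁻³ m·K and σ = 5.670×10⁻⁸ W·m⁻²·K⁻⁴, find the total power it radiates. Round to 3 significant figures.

P ≈ 1.69×10¹³ W

Wien's law: T = b/λ_max = 2.898×10⁻³/2.726×10⁻⁵ = 106.310 K.
Surface area A = 4πR² = 4π(4.31×10⁵ m)² = 2.33434×10¹² m².
Then P = σAT⁴ = 5.670×10⁻⁸×2.33434×10¹²×(106.310)⁴ = 1.69×10¹³ W.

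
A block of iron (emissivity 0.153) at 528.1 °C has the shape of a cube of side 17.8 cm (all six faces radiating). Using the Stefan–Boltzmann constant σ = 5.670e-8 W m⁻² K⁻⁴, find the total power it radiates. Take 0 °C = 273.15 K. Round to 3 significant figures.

P ≈ 680 W

T = 528.1 °C + 273.15 = 801.25 K.
Area A = 6s² = 6×(0.178 m)² = 0.190104 m².
P = εσAT⁴ = 0.153 × 5.670×10⁻⁸ × 0.190104 × (801.25)⁴ = 680 W.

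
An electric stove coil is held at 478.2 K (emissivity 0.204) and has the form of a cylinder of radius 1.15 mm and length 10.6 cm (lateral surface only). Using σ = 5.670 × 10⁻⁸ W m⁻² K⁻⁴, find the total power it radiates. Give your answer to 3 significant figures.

P ≈ 0.463 W

Lateral area A = 2πrL = 2π×1.15×10⁻³×0.106 = 7.65920×10⁻⁴ m².
P = εσAT⁴ = 0.204 × 5.670×10⁻⁸ × 7.65920×10⁻⁴ × (478.2)⁴ = 0.463 W.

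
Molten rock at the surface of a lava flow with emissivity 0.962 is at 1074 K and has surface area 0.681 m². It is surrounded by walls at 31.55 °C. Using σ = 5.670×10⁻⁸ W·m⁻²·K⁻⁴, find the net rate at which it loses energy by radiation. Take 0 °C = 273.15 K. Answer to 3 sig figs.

Surroundings: T = 31.55 °C + 273.15 = 304.70 K.
Area A = 0.681 m².
Net radiated power P_net = εσA(T⁴ − T₀⁴) = 0.962×5.670×10⁻⁸×0.681×(1074⁴ − 304.70⁴).
T⁴ − T₀⁴ = 1.33051×10¹² − 8.61965×10⁹ = 1.32189×10¹² K⁴, so P_net = 4.91×10⁴ W.

Net loss ≈ 4.91×10⁴ W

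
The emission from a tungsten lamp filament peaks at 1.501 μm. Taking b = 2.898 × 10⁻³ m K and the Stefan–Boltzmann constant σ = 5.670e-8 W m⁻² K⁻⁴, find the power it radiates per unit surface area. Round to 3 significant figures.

I ≈ 7.88×10⁵ W/m²

Wien's law: T = b/λ_max = 2.898×10⁻³/1.501×10⁻⁶ = 1930.71 K.
Then I = σT⁴ = 5.670×10⁻⁸×(1930.71)⁴ = 7.88×10⁵ W/m².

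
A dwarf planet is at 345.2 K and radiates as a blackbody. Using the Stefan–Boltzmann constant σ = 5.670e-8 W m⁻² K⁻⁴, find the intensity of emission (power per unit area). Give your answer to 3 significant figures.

I ≈ 805 W/m²

Stefan–Boltzmann: I = σT⁴ = 5.670×10⁻⁸ × (345.2)⁴ = 805 W/m².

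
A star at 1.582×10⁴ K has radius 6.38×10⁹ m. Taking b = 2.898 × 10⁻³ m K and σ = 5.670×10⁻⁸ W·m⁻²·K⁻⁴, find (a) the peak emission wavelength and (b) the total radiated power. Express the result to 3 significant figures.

(a) λ_max = b/T = 2.898×10⁻³/1.582×10⁴ = 1.832×10⁻⁷ m = 183 nm.
Surface area A = 4πR² = 4π(6.38×10⁹ m)² = 5.11507×10²⁰ m².
(b) P = σAT⁴ = 5.670×10⁻⁸×5.11507×10²⁰×(1.582×10⁴)⁴ = 1.82×10³⁰ W.

λ_max ≈ 183 nm; P ≈ 1.82×10³⁰ W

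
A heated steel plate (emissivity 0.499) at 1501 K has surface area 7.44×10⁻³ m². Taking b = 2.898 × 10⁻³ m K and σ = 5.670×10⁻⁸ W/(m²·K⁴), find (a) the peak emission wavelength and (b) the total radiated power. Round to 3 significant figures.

(a) λ_max = b/T = 2.898×10⁻³/1501 = 1.931×10⁻⁶ m = 1.93×10³ nm.
Area A = 7.44×10⁻³ m².
(b) P = εσAT⁴ = 0.499×5.670×10⁻⁸×7.44×10⁻³×(1501)⁴ = 1.07×10³ W.

λ_max ≈ 1.93×10³ nm; P ≈ 1.07×10³ W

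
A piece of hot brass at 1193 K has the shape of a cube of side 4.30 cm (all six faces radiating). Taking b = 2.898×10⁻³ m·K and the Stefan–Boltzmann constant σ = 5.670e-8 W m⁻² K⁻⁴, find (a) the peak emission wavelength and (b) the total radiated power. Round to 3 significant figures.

(a) λ_max = b/T = 2.898×10⁻³/1193 = 2.429×10⁻⁶ m = 2.43 μm.
Area A = 6s² = 6×(0.0430 m)² = 0.011094 m².
(b) P = σAT⁴ = 5.670×10⁻⁸×0.011094×(1193)⁴ = 1.27×10³ W.

λ_max ≈ 2.43 μm; P ≈ 1.27×10³ W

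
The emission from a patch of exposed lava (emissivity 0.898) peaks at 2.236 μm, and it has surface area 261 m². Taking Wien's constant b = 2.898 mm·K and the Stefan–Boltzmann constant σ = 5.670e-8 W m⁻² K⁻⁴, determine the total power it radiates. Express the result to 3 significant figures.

P ≈ 3.75×10⁷ W

Wien's law: T = b/λ_max = 2.898×10⁻³/2.236×10⁻⁶ = 1296.06 K.
Area A = 261 m².
Then P = εσAT⁴ = 0.898×5.670×10⁻⁸×261×(1296.06)⁴ = 3.75×10⁷ W.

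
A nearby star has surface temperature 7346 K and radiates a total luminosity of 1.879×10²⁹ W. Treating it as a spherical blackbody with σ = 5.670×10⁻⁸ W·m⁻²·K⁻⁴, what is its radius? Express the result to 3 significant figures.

L = 4πR²σT⁴ ⇒ R = √(L/(4πσT⁴)).
σT⁴ = 1.65115×10⁸ W/m², so R = √(1.879×10²⁹/(4π×1.65115×10⁸)) = 9.52×10⁹ m.

R ≈ 9.52×10⁹ m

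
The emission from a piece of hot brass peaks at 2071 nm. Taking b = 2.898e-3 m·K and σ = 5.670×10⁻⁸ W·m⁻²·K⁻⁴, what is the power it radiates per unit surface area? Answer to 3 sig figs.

Wien's law: T = b/λ_max = 2.898×10⁻³/2.071×10⁻⁶ = 1399.32 K.
Then I = σT⁴ = 5.670×10⁻⁸×(1399.32)⁴ = 2.17×10⁵ W/m².

I ≈ 2.17×10⁵ W/m²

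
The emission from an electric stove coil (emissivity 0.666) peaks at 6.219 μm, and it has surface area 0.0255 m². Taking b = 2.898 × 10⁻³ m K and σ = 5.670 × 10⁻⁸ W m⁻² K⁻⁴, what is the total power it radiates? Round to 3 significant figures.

Wien's law: T = b/λ_max = 2.898×10⁻³/6.219×10⁻⁶ = 465.991 K.
Area A = 0.0255 m².
Then P = εσAT⁴ = 0.666×5.670×10⁻⁸×0.0255×(465.991)⁴ = 45.4 W.

P ≈ 45.4 W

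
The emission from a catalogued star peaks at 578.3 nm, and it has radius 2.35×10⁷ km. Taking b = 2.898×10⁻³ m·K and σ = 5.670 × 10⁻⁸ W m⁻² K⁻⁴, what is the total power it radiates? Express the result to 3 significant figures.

P ≈ 2.48×10²⁹ W

Wien's law: T = b/λ_max = 2.898×10⁻³/5.783×10⁻⁷ = 5011.24 K.
Surface area A = 4πR² = 4π(2.35×10¹⁰ m)² = 6.93978×10²¹ m².
Then P = σAT⁴ = 5.670×10⁻⁸×6.93978×10²¹×(5011.24)⁴ = 2.48×10²⁹ W.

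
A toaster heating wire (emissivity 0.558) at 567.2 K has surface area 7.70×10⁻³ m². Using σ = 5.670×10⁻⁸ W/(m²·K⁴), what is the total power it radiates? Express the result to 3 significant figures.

P ≈ 25.2 W

Area A = 7.70×10⁻³ m².
P = εσAT⁴ = 0.558 × 5.670×10⁻⁸ × 7.70×10⁻³ × (567.2)⁴ = 25.2 W.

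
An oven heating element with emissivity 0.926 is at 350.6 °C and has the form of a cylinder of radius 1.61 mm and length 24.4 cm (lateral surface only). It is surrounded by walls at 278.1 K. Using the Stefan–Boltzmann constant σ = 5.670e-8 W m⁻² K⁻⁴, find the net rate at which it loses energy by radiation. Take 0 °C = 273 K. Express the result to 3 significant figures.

Net loss ≈ 18.8 W

T = 350.6 °C + 273 = 623.6 K.
Lateral area A = 2πrL = 2π×1.61×10⁻³×0.244 = 2.46829×10⁻³ m².
Net radiated power P_net = εσA(T⁴ − T₀⁴) = 0.926×5.670×10⁻⁸×2.46829×10⁻³×(623.6⁴ − 278.1⁴).
T⁴ − T₀⁴ = 1.51225×10¹¹ − 5.98142×10⁹ = 1.45244×10¹¹ K⁴, so P_net = 18.8 W.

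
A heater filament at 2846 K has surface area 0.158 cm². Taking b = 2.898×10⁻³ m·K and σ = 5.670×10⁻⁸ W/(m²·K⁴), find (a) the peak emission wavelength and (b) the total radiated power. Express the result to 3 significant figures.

(a) λ_max = b/T = 2.898×10⁻³/2846 = 1.018×10⁻⁶ m = 1.02 μm.
Area A = 0.158 cm² = 1.58×10⁻⁵ m².
(b) P = σAT⁴ = 5.670×10⁻⁸×1.58×10⁻⁵×(2846)⁴ = 58.8 W.

λ_max ≈ 1.02 μm; P ≈ 58.8 W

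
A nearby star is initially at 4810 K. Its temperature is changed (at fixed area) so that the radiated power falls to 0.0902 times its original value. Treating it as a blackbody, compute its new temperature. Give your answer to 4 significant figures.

T₂ ≈ 2636 K

P ∝ T⁴, so T₂/T₁ = (P₂/P₁)^(1/4) = (0.0902)^(1/4) = 0.548027.
T₂ = 4810 × 0.548027 = 2636 K.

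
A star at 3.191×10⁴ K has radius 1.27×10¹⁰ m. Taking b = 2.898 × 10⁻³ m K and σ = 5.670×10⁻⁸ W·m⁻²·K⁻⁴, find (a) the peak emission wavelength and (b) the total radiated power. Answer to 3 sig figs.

λ_max ≈ 90.8 nm; P ≈ 1.19×10³² W

(a) λ_max = b/T = 2.898×10⁻³/3.191×10⁴ = 9.082×10⁻⁸ m = 90.8 nm.
Surface area A = 4πR² = 4π(1.27×10¹⁰ m)² = 2.02683×10²¹ m².
(b) P = σAT⁴ = 5.670×10⁻⁸×2.02683×10²¹×(3.191×10⁴)⁴ = 1.19×10³² W.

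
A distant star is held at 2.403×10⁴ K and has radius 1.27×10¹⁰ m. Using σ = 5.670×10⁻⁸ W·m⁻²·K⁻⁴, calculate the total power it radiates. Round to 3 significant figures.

P ≈ 3.83×10³¹ W

Surface area A = 4πR² = 4π(1.27×10¹⁰ m)² = 2.02683×10²¹ m².
P = σAT⁴ = 5.670×10⁻⁸ × 2.02683×10²¹ × (2.403×10⁴)⁴ = 3.83×10³¹ W.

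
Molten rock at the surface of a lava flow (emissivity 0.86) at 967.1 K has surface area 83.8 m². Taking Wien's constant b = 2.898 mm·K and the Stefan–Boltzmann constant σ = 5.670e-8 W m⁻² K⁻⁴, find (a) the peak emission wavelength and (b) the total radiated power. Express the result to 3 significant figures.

λ_max ≈ 3.00 μm; P ≈ 3.57×10⁶ W

(a) λ_max = b/T = 2.898×10⁻³/967.1 = 2.997×10⁻⁶ m = 3.00 μm.
Area A = 83.8 m².
(b) P = εσAT⁴ = 0.86×5.670×10⁻⁸×83.8×(967.1)⁴ = 3.57×10⁶ W.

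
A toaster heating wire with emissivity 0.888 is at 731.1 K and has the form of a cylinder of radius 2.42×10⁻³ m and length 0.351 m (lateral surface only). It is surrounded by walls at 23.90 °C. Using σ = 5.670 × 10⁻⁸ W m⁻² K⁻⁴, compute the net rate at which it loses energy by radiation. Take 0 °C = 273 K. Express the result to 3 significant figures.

Net loss ≈ 74.7 W

Surroundings: T = 23.90 °C + 273 = 296.90 K.
Lateral area A = 2πrL = 2π×2.42×10⁻³×0.351 = 5.33706×10⁻³ m².
Net radiated power P_net = εσA(T⁴ − T₀⁴) = 0.888×5.670×10⁻⁸×5.33706×10⁻³×(731.1⁴ − 296.90⁴).
T⁴ − T₀⁴ = 2.85698×10¹¹ − 7.77035×10⁹ = 2.77928×10¹¹ K⁴, so P_net = 74.7 W.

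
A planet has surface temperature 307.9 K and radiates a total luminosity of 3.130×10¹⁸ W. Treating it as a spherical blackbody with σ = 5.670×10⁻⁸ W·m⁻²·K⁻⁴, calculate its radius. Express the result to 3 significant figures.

L = 4πR²σT⁴ ⇒ R = √(L/(4πσT⁴)).
σT⁴ = 509.591 W/m², so R = √(3.130×10¹⁸/(4π×509.591)) = 2.21×10⁷ m.

R ≈ 2.21×10⁷ m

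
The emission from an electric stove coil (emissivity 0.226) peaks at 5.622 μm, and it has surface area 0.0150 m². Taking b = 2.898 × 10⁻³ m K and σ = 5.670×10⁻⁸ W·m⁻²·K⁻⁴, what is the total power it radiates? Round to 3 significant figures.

P ≈ 13.6 W

Wien's law: T = b/λ_max = 2.898×10⁻³/5.622×10⁻⁶ = 515.475 K.
Area A = 0.0150 m².
Then P = εσAT⁴ = 0.226×5.670×10⁻⁸×0.0150×(515.475)⁴ = 13.6 W.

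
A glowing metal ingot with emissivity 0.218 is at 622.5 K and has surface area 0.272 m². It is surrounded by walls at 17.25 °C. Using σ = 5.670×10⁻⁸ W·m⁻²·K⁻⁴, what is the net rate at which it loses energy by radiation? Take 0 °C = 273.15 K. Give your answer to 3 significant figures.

Net loss ≈ 481 W

Surroundings: T = 17.25 °C + 273.15 = 290.40 K.
Area A = 0.272 m².
Net radiated power P_net = εσA(T⁴ − T₀⁴) = 0.218×5.670×10⁻⁸×0.272×(622.5⁴ − 290.40⁴).
T⁴ − T₀⁴ = 1.50161×10¹¹ − 7.11191×10⁹ = 1.43049×10¹¹ K⁴, so P_net = 481 W.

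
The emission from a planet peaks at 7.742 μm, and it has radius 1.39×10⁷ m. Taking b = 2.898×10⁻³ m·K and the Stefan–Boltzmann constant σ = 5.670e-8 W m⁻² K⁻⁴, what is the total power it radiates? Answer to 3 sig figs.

P ≈ 2.70×10¹⁸ W

Wien's law: T = b/λ_max = 2.898×10⁻³/7.742×10⁻⁶ = 374.322 K.
Surface area A = 4πR² = 4π(1.39×10⁷ m)² = 2.42795×10¹⁵ m².
Then P = σAT⁴ = 5.670×10⁻⁸×2.42795×10¹⁵×(374.322)⁴ = 2.70×10¹⁸ W.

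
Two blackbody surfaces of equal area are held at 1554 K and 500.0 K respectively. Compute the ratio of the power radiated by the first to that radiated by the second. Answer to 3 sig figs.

P₁/P₂ ≈ 93.3

With equal areas, P₁/P₂ = (T₁/T₂)⁴ = (1554/500.0)⁴ = 93.3.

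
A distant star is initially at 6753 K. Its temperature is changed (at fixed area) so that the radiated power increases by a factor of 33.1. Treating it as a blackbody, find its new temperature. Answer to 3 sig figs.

T₂ ≈ 1.62×10⁴ K

P ∝ T⁴, so T₂/T₁ = (P₂/P₁)^(1/4) = (33.1)^(1/4) = 2.39860.
T₂ = 6753 × 2.39860 = 1.62×10⁴ K.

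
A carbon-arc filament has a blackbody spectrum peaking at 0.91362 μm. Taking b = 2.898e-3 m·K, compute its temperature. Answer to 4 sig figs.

T ≈ 3172 K

Wien's law gives T = b/λ_max = (2.898×10⁻³ m·K)/(9.1362×10⁻⁷ m) = 3172 K.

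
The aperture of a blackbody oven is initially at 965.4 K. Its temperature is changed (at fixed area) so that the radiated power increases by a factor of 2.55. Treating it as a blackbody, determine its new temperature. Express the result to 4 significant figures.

T₂ ≈ 1220 K

P ∝ T⁴, so T₂/T₁ = (P₂/P₁)^(1/4) = (2.55)^(1/4) = 1.26367.
T₂ = 965.4 × 1.26367 = 1220 K.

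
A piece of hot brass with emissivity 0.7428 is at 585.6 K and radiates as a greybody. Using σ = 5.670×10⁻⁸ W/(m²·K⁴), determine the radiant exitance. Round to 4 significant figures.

Stefan–Boltzmann: I = εσT⁴ = 0.7428 × 5.670×10⁻⁸ × (585.6)⁴ = 4953 W/m².

I ≈ 4953 W/m²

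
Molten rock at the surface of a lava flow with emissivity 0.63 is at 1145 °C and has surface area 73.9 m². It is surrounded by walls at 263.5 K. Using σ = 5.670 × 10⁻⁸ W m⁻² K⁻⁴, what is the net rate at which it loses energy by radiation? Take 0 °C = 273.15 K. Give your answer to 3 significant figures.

Net loss ≈ 1.07×10⁷ W

T = 1145 °C + 273.15 = 1418.15 K.
Area A = 73.9 m².
Net radiated power P_net = εσA(T⁴ − T₀⁴) = 0.63×5.670×10⁻⁸×73.9×(1418.15⁴ − 263.5⁴).
T⁴ − T₀⁴ = 4.04472×10¹² − 4.82084×10⁹ = 4.03990×10¹² K⁴, so P_net = 1.07×10⁷ W.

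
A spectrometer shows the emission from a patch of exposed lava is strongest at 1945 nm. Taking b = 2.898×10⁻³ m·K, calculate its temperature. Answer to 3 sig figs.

Wien's law gives T = b/λ_max = (2.898×10⁻³ m·K)/(1.945×10⁻⁶ m) = 1.49×10³ K.

T ≈ 1.49×10³ K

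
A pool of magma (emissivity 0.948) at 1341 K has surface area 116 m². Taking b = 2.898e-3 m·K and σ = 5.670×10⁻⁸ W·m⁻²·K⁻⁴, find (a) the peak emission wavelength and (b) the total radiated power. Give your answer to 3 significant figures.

λ_max ≈ 2.16×10³ nm; P ≈ 2.02×10⁷ W

(a) λ_max = b/T = 2.898×10⁻³/1341 = 2.161×10⁻⁶ m = 2.16×10³ nm.
Area A = 116 m².
(b) P = εσAT⁴ = 0.948×5.670×10⁻⁸×116×(1341)⁴ = 2.02×10⁷ W.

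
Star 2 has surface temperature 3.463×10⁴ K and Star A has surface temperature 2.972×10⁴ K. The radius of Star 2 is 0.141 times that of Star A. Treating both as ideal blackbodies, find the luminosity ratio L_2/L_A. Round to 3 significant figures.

L ∝ R²T⁴, so L_2/L_A = (R_2/R_A)²(T_2/T_A)⁴ = (0.141)² × (3.463×10⁴/2.972×10⁴)⁴ = 0.019881 × 1.84338 = 0.0366.

L_2/L_A ≈ 0.0366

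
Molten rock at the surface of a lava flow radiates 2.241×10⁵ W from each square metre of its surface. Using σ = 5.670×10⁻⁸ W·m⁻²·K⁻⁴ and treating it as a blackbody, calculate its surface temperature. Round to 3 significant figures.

T ≈ 1.41×10³ K

I = σT⁴, so T = (I/σ)^(1/4) = (2.241×10⁵/(5.670×10⁻⁸))^(1/4) = 1.41×10³ K.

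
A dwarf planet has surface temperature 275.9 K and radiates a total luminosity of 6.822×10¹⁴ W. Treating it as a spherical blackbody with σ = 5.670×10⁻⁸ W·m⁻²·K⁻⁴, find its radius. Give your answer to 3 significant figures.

R ≈ 4.06×10⁵ m

L = 4πR²σT⁴ ⇒ R = √(L/(4πσT⁴)).
σT⁴ = 328.541 W/m², so R = √(6.822×10¹⁴/(4π×328.541)) = 4.06×10⁵ m.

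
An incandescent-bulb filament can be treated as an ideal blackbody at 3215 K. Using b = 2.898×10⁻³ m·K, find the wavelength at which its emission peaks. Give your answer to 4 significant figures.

Wien's displacement law: λ_max = b/T = (2.898×10⁻³ m·K)/(3215 K) = 9.0140×10⁻⁷ m.
That is 0.9014 μm, in the infrared range.

λ_max ≈ 0.9014 μm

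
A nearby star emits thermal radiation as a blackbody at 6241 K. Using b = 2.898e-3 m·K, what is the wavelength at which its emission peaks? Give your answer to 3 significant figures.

λ_max ≈ 0.464 μm

Wien's displacement law: λ_max = b/T = (2.898×10⁻³ m·K)/(6241 K) = 4.643×10⁻⁷ m.
That is 0.464 μm, in the visible range.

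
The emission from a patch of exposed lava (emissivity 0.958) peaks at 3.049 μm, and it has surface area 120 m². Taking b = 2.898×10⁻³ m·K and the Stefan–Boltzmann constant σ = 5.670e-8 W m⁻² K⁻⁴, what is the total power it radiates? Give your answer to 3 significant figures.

Wien's law: T = b/λ_max = 2.898×10⁻³/3.049×10⁻⁶ = 950.476 K.
Area A = 120 m².
Then P = εσAT⁴ = 0.958×5.670×10⁻⁸×120×(950.476)⁴ = 5.32×10⁶ W.

P ≈ 5.32×10⁶ W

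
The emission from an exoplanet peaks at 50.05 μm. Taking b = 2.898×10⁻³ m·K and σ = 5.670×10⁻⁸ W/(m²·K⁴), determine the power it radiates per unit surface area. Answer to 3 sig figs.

Wien's law: T = b/λ_max = 2.898×10⁻³/5.005×10⁻⁵ = 57.9021 K.
Then I = σT⁴ = 5.670×10⁻⁸×(57.9021)⁴ = 0.637 W/m².

I ≈ 0.637 W/m²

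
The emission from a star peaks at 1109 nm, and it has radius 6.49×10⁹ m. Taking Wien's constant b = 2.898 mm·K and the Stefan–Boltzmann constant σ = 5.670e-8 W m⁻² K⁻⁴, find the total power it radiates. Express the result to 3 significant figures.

P ≈ 1.40×10²⁷ W

Wien's law: T = b/λ_max = 2.898×10⁻³/1.109×10⁻⁶ = 2613.17 K.
Surface area A = 4πR² = 4π(6.49×10⁹ m)² = 5.29297×10²⁰ m².
Then P = σAT⁴ = 5.670×10⁻⁸×5.29297×10²⁰×(2613.17)⁴ = 1.40×10²⁷ W.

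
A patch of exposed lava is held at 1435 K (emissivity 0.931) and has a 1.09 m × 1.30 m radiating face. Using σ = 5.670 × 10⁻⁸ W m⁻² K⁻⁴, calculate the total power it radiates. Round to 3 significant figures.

Area A = 1.09 × 1.30 = 1.417 m².
P = εσAT⁴ = 0.931 × 5.670×10⁻⁸ × 1.417 × (1435)⁴ = 3.17×10⁵ W.

P ≈ 3.17×10⁵ W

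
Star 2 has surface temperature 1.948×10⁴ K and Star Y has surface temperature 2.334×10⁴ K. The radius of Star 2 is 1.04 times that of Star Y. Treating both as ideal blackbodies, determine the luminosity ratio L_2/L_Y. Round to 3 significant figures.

L_2/L_Y ≈ 0.525

L ∝ R²T⁴, so L_2/L_Y = (R_2/R_Y)²(T_2/T_Y)⁴ = (1.04)² × (1.948×10⁴/2.334×10⁴)⁴ = 1.0816 × 0.485235 = 0.525.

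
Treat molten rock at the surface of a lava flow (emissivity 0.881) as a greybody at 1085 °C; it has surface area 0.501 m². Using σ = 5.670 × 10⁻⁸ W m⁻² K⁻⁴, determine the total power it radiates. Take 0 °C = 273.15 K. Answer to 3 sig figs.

T = 1085 °C + 273.15 = 1358.15 K.
Area A = 0.501 m².
P = εσAT⁴ = 0.881 × 5.670×10⁻⁸ × 0.501 × (1358.15)⁴ = 8.52×10⁴ W.

P ≈ 8.52×10⁴ W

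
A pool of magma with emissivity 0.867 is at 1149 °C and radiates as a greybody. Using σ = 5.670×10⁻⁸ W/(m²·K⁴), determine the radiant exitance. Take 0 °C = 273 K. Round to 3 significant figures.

T = 1149 °C + 273 = 1422 K.
Stefan–Boltzmann: I = εσT⁴ = 0.867 × 5.670×10⁻⁸ × (1422)⁴ = 2.01×10⁵ W/m².

I ≈ 2.01×10⁵ W/m²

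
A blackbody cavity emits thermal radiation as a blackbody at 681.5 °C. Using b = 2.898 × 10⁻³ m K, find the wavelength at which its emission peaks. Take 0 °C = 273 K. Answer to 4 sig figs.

T = 681.5 °C + 273 = 954.5 K.
Wien's displacement law: λ_max = b/T = (2.898×10⁻³ m·K)/(954.5 K) = 3.0361×10⁻⁶ m.
That is 3.036 μm, in the infrared range.

λ_max ≈ 3.036 μm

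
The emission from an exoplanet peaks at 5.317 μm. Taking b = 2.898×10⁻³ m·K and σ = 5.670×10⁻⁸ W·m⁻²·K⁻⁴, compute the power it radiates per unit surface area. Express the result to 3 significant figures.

Wien's law: T = b/λ_max = 2.898×10⁻³/5.317×10⁻⁶ = 545.044 K.
Then I = σT⁴ = 5.670×10⁻⁸×(545.044)⁴ = 5.00×10³ W/m².

I ≈ 5.00×10³ W/m²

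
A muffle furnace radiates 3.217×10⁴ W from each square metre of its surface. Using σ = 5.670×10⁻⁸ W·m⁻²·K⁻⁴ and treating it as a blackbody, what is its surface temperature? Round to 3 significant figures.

T ≈ 868 K

I = σT⁴, so T = (I/σ)^(1/4) = (3.217×10⁴/(5.670×10⁻⁸))^(1/4) = 868 K.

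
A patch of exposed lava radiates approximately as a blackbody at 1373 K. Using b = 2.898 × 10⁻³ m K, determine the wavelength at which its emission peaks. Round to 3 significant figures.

λ_max ≈ 2.11 μm

Wien's displacement law: λ_max = b/T = (2.898×10⁻³ m·K)/(1373 K) = 2.111×10⁻⁶ m.
That is 2.11 μm, in the infrared range.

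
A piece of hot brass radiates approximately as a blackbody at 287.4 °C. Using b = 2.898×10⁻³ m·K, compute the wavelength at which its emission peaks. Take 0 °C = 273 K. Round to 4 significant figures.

λ_max ≈ 5.171 μm

T = 287.4 °C + 273 = 560.4 K.
Wien's displacement law: λ_max = b/T = (2.898×10⁻³ m·K)/(560.4 K) = 5.1713×10⁻⁶ m.
That is 5.171 μm, in the infrared range.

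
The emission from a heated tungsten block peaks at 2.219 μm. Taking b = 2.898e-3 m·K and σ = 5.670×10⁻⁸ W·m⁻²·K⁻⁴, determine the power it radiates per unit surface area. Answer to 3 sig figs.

Wien's law: T = b/λ_max = 2.898×10⁻³/2.219×10⁻⁶ = 1305.99 K.
Then I = σT⁴ = 5.670×10⁻⁸×(1305.99)⁴ = 1.65×10⁵ W/m².

I ≈ 1.65×10⁵ W/m²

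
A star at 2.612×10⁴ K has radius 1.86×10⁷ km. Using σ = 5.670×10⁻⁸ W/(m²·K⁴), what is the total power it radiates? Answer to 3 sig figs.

P ≈ 1.15×10³² W

Surface area A = 4πR² = 4π(1.86×10¹⁰ m)² = 4.34746×10²¹ m².
P = σAT⁴ = 5.670×10⁻⁸ × 4.34746×10²¹ × (2.612×10⁴)⁴ = 1.15×10³² W.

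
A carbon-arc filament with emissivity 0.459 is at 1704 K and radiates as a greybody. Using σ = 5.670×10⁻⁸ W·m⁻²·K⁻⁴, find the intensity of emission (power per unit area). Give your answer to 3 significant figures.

Stefan–Boltzmann: I = εσT⁴ = 0.459 × 5.670×10⁻⁸ × (1704)⁴ = 2.19×10⁵ W/m².

I ≈ 2.19×10⁵ W/m²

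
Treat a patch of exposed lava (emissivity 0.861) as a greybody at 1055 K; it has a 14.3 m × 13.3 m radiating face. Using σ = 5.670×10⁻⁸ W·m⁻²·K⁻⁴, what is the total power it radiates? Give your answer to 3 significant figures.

P ≈ 1.15×10⁷ W

Area A = 14.3 × 13.3 = 190.19 m².
P = εσAT⁴ = 0.861 × 5.670×10⁻⁸ × 190.19 × (1055)⁴ = 1.15×10⁷ W.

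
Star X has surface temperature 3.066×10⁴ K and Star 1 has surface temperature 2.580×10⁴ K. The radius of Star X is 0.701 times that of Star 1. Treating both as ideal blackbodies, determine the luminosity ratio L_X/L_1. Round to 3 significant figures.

L ∝ R²T⁴, so L_X/L_1 = (R_X/R_1)²(T_X/T_1)⁴ = (0.701)² × (3.066×10⁴/2.580×10⁴)⁴ = 0.491401 × 1.99439 = 0.980.

L_X/L_1 ≈ 0.980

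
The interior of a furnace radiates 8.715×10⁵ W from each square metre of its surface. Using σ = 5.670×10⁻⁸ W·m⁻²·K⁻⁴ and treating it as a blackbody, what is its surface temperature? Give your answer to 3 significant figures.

I = σT⁴, so T = (I/σ)^(1/4) = (8.715×10⁵/(5.670×10⁻⁸))^(1/4) = 1.98×10³ K.

T ≈ 1.98×10³ K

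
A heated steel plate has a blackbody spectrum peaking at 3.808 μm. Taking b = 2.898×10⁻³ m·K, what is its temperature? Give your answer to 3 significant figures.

Wien's law gives T = b/λ_max = (2.898×10⁻³ m·K)/(3.808×10⁻⁶ m) = 761 K.

T ≈ 761 K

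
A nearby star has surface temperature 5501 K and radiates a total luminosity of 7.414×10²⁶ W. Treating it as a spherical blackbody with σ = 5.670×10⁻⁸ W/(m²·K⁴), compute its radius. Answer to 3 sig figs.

R ≈ 1.07×10⁹ m

L = 4πR²σT⁴ ⇒ R = √(L/(4πσT⁴)).
σT⁴ = 5.19218×10⁷ W/m², so R = √(7.414×10²⁶/(4π×5.19218×10⁷)) = 1.07×10⁹ m.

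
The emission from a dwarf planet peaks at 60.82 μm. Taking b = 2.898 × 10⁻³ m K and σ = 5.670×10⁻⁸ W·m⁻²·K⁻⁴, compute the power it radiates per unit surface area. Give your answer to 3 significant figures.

Wien's law: T = b/λ_max = 2.898×10⁻³/6.082×10⁻⁵ = 47.6488 K.
Then I = σT⁴ = 5.670×10⁻⁸×(47.6488)⁴ = 0.292 W/m².

I ≈ 0.292 W/m²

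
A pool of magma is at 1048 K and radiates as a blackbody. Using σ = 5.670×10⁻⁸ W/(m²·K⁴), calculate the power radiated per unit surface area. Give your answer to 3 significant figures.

Stefan–Boltzmann: I = σT⁴ = 5.670×10⁻⁸ × (1048)⁴ = 6.84×10⁴ W/m².

I ≈ 6.84×10⁴ W/m²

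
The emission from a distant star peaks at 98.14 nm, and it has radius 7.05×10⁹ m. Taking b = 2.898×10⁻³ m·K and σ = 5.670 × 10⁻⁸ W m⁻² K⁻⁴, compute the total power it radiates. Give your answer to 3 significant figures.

P ≈ 2.69×10³¹ W

Wien's law: T = b/λ_max = 2.898×10⁻³/9.814×10⁻⁸ = 29529.2 K.
Surface area A = 4πR² = 4π(7.05×10⁹ m)² = 6.24580×10²⁰ m².
Then P = σAT⁴ = 5.670×10⁻⁸×6.24580×10²⁰×(29529.2)⁴ = 2.69×10³¹ W.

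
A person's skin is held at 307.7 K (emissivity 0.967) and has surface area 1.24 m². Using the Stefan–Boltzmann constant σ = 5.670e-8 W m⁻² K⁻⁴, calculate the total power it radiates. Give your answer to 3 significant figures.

Area A = 1.24 m².
P = εσAT⁴ = 0.967 × 5.670×10⁻⁸ × 1.24 × (307.7)⁴ = 609 W.

P ≈ 609 W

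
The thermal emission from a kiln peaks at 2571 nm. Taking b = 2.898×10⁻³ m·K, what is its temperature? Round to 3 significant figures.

Wien's law gives T = b/λ_max = (2.898×10⁻³ m·K)/(2.571×10⁻⁶ m) = 1.13×10³ K.

T ≈ 1.13×10³ K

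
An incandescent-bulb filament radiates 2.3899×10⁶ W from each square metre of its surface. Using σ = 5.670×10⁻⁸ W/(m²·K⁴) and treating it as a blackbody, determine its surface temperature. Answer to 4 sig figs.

I = σT⁴, so T = (I/σ)^(1/4) = (2.3899×10⁶/(5.670×10⁻⁸))^(1/4) = 2548 K.

T ≈ 2548 K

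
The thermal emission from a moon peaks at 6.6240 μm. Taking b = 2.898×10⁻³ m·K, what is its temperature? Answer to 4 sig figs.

T ≈ 437.5 K

Wien's law gives T = b/λ_max = (2.898×10⁻³ m·K)/(6.6240×10⁻⁶ m) = 437.5 K.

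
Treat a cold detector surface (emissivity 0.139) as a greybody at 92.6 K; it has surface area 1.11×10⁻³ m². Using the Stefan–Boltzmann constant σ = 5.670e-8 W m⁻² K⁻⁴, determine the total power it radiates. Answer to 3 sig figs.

P ≈ 6.43×10⁻⁴ W

Area A = 1.11×10⁻³ m².
P = εσAT⁴ = 0.139 × 5.670×10⁻⁸ × 1.11×10⁻³ × (92.6)⁴ = 6.43×10⁻⁴ W.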